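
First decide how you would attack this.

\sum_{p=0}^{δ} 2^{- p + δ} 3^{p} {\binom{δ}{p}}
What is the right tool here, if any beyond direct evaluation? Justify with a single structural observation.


Method: the binomial theorem — binomial coefficients against complementary powers of 3 and 2: recognize the binomial expansion and resum.


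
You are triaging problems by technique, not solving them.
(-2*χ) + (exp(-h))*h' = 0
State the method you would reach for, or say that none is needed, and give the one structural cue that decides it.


Verdict: separation of variables — separating collects all h-dependence with the derivative and leaves all χ-dependence opposite: variables separate. The equation is exact as it stands too — a potential function exists — though separation reads the split structure directly.


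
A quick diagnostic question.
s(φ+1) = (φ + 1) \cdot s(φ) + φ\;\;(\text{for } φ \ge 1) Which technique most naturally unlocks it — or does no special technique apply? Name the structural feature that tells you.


Technique: a summation factor — with the index-dependent coefficient φ + 1, dividing by the cumulative product turns the left side into a pure difference.


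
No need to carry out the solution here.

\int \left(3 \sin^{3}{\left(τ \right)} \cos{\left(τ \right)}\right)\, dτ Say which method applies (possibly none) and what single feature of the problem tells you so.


Verdict: u-substitution — collected, the integrand has one factor that is, up to a constant, the derivative of an inner expression the rest depends on — substitute for that inner expression.


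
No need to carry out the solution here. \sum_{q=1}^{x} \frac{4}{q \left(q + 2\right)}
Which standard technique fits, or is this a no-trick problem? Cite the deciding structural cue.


Method: telescoping — one partial-fraction pass turns \frac{4}{q \left(q + 2\right)} into a shifted difference, and shifted differences telescope.


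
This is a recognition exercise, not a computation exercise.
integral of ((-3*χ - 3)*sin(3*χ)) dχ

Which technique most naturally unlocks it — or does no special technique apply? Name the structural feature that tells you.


Technique: integration by parts — differentiate -3*χ - 3, integrate sin(3*χ): each pass lowers the polynomial degree, so parts terminates.


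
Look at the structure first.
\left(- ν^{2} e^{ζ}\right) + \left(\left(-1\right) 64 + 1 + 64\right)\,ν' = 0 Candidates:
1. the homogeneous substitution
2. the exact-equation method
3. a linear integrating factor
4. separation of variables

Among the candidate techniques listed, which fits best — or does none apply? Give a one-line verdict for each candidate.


Best approach: separation of variables — one side of the product carries the independent variable, the other the unknown — the textbook separation shape.
- the homogeneous substitution: the slope is not a function of the ratio of the variables alone.
- the exact-equation method — exactness fails on the nose — the mixed partials do not match.
- a linear integrating factor — a nonlinear term in the unknown puts this outside the integrating-factor template.
- separation of variables: yes, a natural case for it.


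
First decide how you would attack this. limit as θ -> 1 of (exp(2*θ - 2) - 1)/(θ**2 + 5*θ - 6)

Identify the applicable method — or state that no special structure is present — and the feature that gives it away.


Method: l'Hôpital's rule (0/0) — both numerator and denominator vanish at 1: the genuine 0/0 indeterminate that l'Hôpital exists for. A first-order expansion at the point is an equally standard path; the rule packages it.


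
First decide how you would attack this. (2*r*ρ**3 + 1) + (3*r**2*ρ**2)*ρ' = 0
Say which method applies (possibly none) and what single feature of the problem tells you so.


Verdict: the exact-equation method — because the two cross partials coincide, the form is conservative as written — recover its potential in (r, ρ).


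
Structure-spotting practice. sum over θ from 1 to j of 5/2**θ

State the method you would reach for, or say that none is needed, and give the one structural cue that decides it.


Technique: the geometric series formula — consecutive terms stand in a fixed index-free ratio — the geometric sum formula closes it.


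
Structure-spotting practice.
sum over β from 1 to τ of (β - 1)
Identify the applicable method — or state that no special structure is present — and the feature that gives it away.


Best approach: no special technique — no cancellation, no constant ratio, no binomial weights — just polynomial terms summed directly.


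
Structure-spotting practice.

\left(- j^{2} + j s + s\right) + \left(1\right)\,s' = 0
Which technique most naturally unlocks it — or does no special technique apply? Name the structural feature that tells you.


Verdict: a linear integrating factor — linear in the unknown with genuine forcing: multiply through by the exponential of the integrated coefficient and the left side closes into one derivative.


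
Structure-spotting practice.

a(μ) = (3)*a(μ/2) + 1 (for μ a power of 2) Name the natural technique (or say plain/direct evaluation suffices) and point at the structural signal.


Technique: the master substitution — divide-the-index recursion (μ/2 inside the call) straightens out once the index is rewritten as 2^m.


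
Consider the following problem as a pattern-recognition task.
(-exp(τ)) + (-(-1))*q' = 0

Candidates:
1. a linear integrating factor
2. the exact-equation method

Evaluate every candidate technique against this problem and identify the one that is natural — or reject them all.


Method: no special technique — solved for the derivative, q never appears on the right — this is a direct integration in τ, not a differential-equations problem at heart.
- a linear integrating factor: with the unknown absent the integrating factor is a formality; direct integration is the working structure.
- the exact-equation method — no dependence on the unknown anywhere: exactness is a label without content here.


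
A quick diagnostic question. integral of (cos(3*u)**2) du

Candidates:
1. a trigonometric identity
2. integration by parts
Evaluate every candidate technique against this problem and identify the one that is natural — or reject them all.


Method: a trigonometric identity — cos(3*u)**2 is the textbook power-reduction case — identities first, antiderivatives second.
- a trigonometric identity: yes — fits the structure here.
- integration by parts — not the fit here: there is no polynomial factor to ladder down — parts can still close the trigonometric product by recursion, though the identity rewrite is the direct route.


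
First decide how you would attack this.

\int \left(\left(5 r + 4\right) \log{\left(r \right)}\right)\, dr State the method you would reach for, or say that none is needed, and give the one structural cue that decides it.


Verdict: integration by parts — the logarithm \log{\left(r \right)} wants to be differentiated, not integrated; parts makes that legal.


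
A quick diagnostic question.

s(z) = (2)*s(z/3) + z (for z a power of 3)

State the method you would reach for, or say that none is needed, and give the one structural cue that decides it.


Diagnosis: the master substitution — treat m = log base 3 of z as the new clock: one recursion step advances m by one while z scales by 3.


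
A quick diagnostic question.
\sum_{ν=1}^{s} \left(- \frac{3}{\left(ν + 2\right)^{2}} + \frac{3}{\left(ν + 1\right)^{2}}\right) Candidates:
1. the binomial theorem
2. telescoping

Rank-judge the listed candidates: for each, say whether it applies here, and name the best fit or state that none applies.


Best approach: telescoping — write out three consecutive terms and watch the interior cancel: the advanced copy one term subtracts reappears as the very next term's leading piece, pair after pair.
- the binomial theorem: there is no sum-raised-to-a-power identity hiding in these terms.
- telescoping — yes — fits the structure here.


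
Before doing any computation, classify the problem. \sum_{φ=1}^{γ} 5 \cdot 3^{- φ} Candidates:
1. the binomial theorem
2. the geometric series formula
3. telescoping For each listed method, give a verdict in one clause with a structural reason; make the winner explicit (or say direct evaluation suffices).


Verdict: the geometric series formula — consecutive terms stand in a fixed index-free ratio — the geometric sum formula closes it.
- the binomial theorem — no binomial coefficients pair up with complementary powers here.
- the geometric series formula: applies; the problem has the shape this method handles.
- telescoping: neither a shifted-difference shape nor integer-spaced poles are present.


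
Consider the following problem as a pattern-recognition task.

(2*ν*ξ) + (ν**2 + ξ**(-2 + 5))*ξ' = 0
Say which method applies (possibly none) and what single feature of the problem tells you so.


Best approach: the exact-equation method — because the two cross partials coincide, the form is conservative as written — recover its potential in (ν, ξ).


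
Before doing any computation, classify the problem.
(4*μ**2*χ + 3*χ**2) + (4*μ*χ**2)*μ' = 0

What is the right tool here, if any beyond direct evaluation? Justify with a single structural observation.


Verdict: the exact-equation method — check exactness first: here it holds (4*μ**2*χ + 3*χ**2, 4*μ*χ**2 have matching cross partials), so no integrating factor is needed.


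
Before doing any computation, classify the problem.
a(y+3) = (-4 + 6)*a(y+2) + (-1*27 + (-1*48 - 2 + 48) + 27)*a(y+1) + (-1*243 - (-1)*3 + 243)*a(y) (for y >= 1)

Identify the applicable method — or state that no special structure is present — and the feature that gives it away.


Method: the characteristic-root method — try a geometric ansatz r^y: constant coefficients turn the recurrence into one polynomial equation in r.


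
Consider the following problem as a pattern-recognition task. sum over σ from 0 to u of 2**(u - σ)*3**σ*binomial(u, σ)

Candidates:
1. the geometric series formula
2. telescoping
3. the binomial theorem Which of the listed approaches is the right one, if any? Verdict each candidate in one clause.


Diagnosis: the binomial theorem — the summand is term σ of a binomial expansion in 3 and 2; the whole sum is a single power.
- the geometric series formula — dividing successive terms gives an index-dependent quantity, not a constant.
- telescoping: the terms as presented offer no neighboring cancellation — a telescoping rewrite may exist, but the displayed structure does not hand one over.
- the binomial theorem — yes — fits the structure here.


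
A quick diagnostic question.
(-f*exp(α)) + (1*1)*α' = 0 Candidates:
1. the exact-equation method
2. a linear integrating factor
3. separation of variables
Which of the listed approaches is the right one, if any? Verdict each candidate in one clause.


Technique: separation of variables — solved for the derivative, the right side splits multiplicatively into a function of each variable alone — divide and integrate each side.
- the exact-equation method: exactness fails on the nose — the mixed partials do not match.
- a linear integrating factor: the unknown enters nonlinearly (through a power, a denominator, or a transcendental function), which the linear integrating-factor recipe cannot absorb as-is — any repair would come from a preliminary substitution, not the factor.
- separation of variables: yes, a natural case for it.


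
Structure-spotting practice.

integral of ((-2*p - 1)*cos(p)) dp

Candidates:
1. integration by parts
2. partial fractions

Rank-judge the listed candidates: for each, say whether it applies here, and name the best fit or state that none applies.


Technique: integration by parts — differentiate -2*p - 1, integrate cos(p): each pass lowers the polynomial degree, so parts terminates.
- integration by parts: yes, a natural case for it.
- partial fractions — the expression is not a ratio of polynomials that decomposes further.


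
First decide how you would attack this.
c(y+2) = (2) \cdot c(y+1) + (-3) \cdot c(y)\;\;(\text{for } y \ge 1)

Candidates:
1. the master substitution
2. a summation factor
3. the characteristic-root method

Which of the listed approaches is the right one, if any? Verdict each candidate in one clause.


Diagnosis: the characteristic-root method — because shifting y leaves the equation's coefficients unchanged, exponential trials reduce it to algebra.
- the master substitution: there is no divide-the-index recursive argument.
- a summation factor: a summation factor telescopes one-step recursions; this one carries higher-order memory.
- the characteristic-root method: yes — fits the structure here.


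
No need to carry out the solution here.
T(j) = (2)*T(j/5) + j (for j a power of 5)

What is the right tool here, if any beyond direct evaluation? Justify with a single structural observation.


Verdict: the master substitution — index division is the fingerprint: j/5 in the recursive call means substitute j = 5^m.


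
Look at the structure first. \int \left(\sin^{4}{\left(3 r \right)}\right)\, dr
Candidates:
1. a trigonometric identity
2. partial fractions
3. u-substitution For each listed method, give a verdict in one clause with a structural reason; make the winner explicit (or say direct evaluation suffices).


Best approach: a trigonometric identity — apply power reduction to \sin^{4}{\left(3 r \right)}; each application halves the trigonometric degree.
- a trigonometric identity: yes, a natural case for it.
- partial fractions — there is no rational-function structure to decompose.
- u-substitution — no subexpression of the integrand serves as a whole-integral substitution inner — individual terms may offer their own, but none carries its derivative as a factor of the full integrand; a working change of variable would have to be constructed from outside the expression.


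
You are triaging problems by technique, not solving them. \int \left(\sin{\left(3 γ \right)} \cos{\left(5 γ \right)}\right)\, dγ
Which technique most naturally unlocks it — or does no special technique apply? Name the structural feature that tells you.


Verdict: a trigonometric identity — two sinusoids at different rates multiply in \sin{\left(3 γ \right)} \cos{\left(5 γ \right)}; the product-to-sum identity uncouples them.


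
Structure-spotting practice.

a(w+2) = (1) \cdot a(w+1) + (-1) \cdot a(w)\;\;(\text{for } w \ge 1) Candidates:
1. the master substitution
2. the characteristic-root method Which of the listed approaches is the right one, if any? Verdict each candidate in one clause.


Verdict: the characteristic-root method — constant coefficients and linearity mean the ansatz r^w reduces it to solving the characteristic polynomial.
- the master substitution: this is shift-type recursion, outside the divide-and-conquer template.
- the characteristic-root method: applies; the problem has the shape this method handles.


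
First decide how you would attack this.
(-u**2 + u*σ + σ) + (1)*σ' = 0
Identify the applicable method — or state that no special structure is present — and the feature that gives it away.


Diagnosis: a linear integrating factor — linear in the unknown with genuine forcing: multiply through by the exponential of the integrated coefficient and the left side closes into one derivative.


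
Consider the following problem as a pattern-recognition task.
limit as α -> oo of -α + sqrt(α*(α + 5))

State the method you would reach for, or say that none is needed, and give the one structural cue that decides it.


Verdict: conjugate multiplication — this difference gives up after one conjugate multiplication — the radical structure cancels against its conjugate.


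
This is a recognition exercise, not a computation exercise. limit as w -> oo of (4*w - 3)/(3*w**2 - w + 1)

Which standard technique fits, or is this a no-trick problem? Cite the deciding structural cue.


Method: dominant-term comparison — divide by the highest power of w present: lower-order terms vanish and the dominant ratio remains. As a single quotient, the ∞/∞ shape would yield to repeated differentiation as well — the growth comparison gets there in one look.


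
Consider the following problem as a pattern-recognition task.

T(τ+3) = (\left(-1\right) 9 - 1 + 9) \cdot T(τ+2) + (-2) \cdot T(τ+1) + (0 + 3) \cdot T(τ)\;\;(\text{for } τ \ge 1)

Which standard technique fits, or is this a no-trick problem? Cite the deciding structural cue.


Best approach: the characteristic-root method — linear, homogeneous, constant coefficients: solutions of the form r^τ exist — find the roots of the characteristic polynomial.


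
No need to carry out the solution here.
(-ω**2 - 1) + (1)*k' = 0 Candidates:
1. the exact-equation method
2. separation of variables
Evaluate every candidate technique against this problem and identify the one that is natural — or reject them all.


Method: no special technique — the slope is a function of ω alone, so integrate both sides directly.
- the exact-equation method: no dependence on the unknown anywhere: exactness is a label without content here.
- separation of variables: any separation here is vacuous (nothing depends on the unknown); direct integration is the honest label.


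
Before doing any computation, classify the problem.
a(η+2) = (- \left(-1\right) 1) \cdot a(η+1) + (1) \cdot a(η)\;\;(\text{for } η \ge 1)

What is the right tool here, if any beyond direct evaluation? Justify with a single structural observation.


Method: the characteristic-root method — try a geometric ansatz r^η: constant coefficients turn the recurrence into one polynomial equation in r.


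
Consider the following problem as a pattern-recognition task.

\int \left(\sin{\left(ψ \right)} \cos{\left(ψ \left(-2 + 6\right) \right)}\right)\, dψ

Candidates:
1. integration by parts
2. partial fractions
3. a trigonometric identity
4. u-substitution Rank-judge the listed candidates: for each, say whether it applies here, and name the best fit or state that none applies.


Diagnosis: a trigonometric identity — the product \sin{\left(ψ \right)} \cos{\left(ψ \left(-2 + 6\right) \right)} converts to a sum of single-frequency sinusoids via the product-to-sum identity.
- integration by parts — not the fit here: there is no polynomial factor to ladder down — parts can still close the trigonometric product by recursion, though the identity rewrite is the direct route.
- partial fractions — there is no rational-function structure to decompose.
- a trigonometric identity — applies; the problem has the shape this method handles.
- u-substitution: no subexpression of the integrand pairs with its own derivative as a factor — individual terms may offer their own substitutions, but any change of variable covering the whole integral would have to be constructed from outside the expression.


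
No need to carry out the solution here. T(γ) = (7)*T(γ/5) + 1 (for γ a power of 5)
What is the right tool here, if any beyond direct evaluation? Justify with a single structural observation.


Method: the master substitution — divide-the-index recursion (γ/5 inside the call) straightens out once the index is rewritten as 5^m.


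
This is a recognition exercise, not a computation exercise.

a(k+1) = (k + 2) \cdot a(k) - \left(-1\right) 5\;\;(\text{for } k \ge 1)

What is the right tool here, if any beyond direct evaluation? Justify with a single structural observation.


Diagnosis: a summation factor — rescale the sequence by the product of the weights k + 2 so far — the recurrence collapses to a plain running sum.


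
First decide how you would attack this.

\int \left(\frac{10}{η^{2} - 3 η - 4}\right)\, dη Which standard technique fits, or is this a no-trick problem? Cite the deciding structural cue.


Best approach: partial fractions — the integrand is a proper rational function and its denominator η^{2} - 3 η - 4 factors into distinct pieces, so it splits into simple fractions.


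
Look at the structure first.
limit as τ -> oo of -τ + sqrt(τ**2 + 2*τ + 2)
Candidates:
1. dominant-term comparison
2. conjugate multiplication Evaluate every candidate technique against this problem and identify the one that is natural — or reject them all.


Technique: conjugate multiplication — neither sqrt(τ**2 + 2*τ + 2) nor τ converges alone, so rewrite their difference as a conjugate-rationalized quotient first.
- dominant-term comparison — no ranking of term growth rates resolves the limit here.
- conjugate multiplication — yes — fits the structure here.


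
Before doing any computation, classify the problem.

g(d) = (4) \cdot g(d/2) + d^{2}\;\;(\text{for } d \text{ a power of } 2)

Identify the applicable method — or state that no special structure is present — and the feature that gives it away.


Verdict: the master substitution — treat m = log base 2 of d as the new clock: one recursion step advances m by one while d scales by 2.


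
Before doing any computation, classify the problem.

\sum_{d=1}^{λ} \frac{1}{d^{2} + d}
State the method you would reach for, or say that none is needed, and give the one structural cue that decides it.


Technique: telescoping — the denominator's roots in \frac{1}{d^{2} + d} sit an integer apart: decomposition produces a self-cancelling chain.


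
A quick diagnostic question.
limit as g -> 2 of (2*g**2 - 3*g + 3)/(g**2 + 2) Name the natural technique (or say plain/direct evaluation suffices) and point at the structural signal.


Best approach: no special technique — no vanishing denominator and no indeterminate clash at the point — evaluation is immediate.


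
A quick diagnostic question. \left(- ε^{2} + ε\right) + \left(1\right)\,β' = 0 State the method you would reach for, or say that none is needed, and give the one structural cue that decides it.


Verdict: no special technique — solved for the derivative, no β appears — this is antidifferentiation in ε wearing ODE clothing.


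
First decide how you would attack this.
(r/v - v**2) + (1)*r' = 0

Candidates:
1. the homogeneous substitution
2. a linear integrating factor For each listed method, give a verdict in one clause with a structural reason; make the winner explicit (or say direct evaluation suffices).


Diagnosis: a linear integrating factor — the unknown enters only to the first power against a nonzero forcing term — the integrating-factor template applies directly.
- the homogeneous substitution: the ratio substitution does not collapse this equation.
- a linear integrating factor — applicable, and directly so.


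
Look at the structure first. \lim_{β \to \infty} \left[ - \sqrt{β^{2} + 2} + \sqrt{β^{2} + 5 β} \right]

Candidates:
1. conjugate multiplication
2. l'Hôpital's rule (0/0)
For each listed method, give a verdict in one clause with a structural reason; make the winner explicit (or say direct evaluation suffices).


Technique: conjugate multiplication — this difference gives up after one conjugate multiplication — the radical structure cancels against its conjugate.
- conjugate multiplication: applies; the problem has the shape this method handles.
- l'Hôpital's rule (0/0) — the expression is a difference driving to ∞ − ∞, not a 0/0 quotient — there is no ratio for the rule to differentiate.


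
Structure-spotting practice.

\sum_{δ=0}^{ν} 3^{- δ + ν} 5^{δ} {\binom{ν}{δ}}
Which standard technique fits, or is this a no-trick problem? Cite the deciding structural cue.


Method: the binomial theorem — the binomial coefficients weight matched powers of 5 and 3, which is exactly the expansion of a binomial power.


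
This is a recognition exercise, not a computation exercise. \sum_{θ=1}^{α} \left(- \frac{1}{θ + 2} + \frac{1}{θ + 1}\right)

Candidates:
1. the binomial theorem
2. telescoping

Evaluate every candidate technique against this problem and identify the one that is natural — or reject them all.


Diagnosis: telescoping — the generic term is a one-step difference of \frac{1}{θ + 1}, so partial sums shortcut to endpoint evaluation.
- the binomial theorem — the terms lack the binomial-coefficient-weighted complementary-power pattern of an expansion.
- telescoping: yes, a natural case for it.


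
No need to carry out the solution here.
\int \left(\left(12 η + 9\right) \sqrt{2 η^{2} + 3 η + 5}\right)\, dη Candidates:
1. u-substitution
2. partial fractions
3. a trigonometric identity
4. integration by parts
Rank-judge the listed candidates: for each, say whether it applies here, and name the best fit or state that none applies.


Technique: u-substitution — structure check: outer function, inner expression 2 η^{2} + 3 η + 5, inner derivative as a factor — the classic u = 2 η^{2} + 3 η + 5 pattern.
- u-substitution — yes, a natural case for it.
- partial fractions — there is no rational-function structure to decompose.
- a trigonometric identity — no sine or cosine appears, so there is nothing for a trigonometric identity to act on.
- integration by parts: the non-polynomial partner is not one of the parts kernels — exp, sine, or cosine with a degree-1 argument, or a logarithm.


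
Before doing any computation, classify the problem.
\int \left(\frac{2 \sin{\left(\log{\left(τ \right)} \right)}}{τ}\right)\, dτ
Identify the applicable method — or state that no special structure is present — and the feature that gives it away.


Verdict: u-substitution — collected, the integrand has one factor that is, up to a constant, the derivative of an inner expression the rest depends on — substitute for that inner expression.


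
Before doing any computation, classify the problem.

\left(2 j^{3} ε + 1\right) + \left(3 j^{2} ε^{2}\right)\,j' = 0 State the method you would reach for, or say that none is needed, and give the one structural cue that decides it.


Technique: the exact-equation method — take the mixed partials of 2 j^{3} ε + 1 and 3 j^{2} ε^{2}: they are equal, which certifies an exact differential.


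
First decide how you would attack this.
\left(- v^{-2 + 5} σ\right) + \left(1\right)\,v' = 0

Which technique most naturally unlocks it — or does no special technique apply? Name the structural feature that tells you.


Method: separation of variables — solved for the derivative, the right side factors as σ times v^{-2 + 5} — all σ-dependence separates from all v-dependence.


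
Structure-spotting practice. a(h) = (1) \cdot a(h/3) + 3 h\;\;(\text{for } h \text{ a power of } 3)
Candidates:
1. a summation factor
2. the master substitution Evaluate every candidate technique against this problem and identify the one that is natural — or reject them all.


Method: the master substitution — the argument contracts 3-fold per step: reindex h exponentially and solve the linear recurrence in the new index.
- a summation factor — the recursion divides its index rather than shifting it — there is no previous-term chain for a summation factor to telescope.
- the master substitution: yes — fits the structure here.


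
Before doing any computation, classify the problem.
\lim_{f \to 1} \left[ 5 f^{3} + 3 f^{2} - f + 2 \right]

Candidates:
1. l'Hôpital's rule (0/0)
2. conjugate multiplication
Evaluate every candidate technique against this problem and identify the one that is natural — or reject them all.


Best approach: no special technique — the expression is continuous at 1 — substitute and evaluate; no indeterminate form appears.
- l'Hôpital's rule (0/0): substituting the point produces a determinate value, not a 0 over 0 clash.
- conjugate multiplication — no divergent radical difference is present for a conjugate pair to cancel.


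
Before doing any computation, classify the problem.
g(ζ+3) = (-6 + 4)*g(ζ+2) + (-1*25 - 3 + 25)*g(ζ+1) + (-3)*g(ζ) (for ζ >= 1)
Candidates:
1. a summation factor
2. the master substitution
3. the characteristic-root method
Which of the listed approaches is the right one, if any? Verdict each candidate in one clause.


Verdict: the characteristic-root method — the recurrence treats every index alike (constant coefficients, no forcing) — precisely the regime where r^ζ trials close it.
- a summation factor — a summation factor telescopes one-step recursions; this one carries higher-order memory.
- the master substitution — the recursion shifts the index rather than dividing it.
- the characteristic-root method — yes, a natural case for it.


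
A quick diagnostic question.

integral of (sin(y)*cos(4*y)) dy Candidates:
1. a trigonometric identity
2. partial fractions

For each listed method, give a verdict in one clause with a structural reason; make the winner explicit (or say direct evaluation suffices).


Technique: a trigonometric identity — split sin(y)*cos(4*y) with the angle-addition identities: the resulting sum integrates term by term.
- a trigonometric identity: applicable, and directly so.
- partial fractions — there is no rational-function structure to decompose.


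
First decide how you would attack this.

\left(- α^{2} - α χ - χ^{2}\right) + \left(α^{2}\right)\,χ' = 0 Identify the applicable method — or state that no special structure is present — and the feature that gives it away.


Technique: the homogeneous substitution — scaling α and χ together leaves the slope fixed — it depends only on χ/α, so substitute the ratio.


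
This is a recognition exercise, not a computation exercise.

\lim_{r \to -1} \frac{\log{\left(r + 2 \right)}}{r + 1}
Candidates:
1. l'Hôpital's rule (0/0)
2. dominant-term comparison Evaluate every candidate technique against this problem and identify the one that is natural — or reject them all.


Verdict: l'Hôpital's rule (0/0) — both numerator and denominator vanish at -1: the genuine 0/0 indeterminate that l'Hôpital exists for. The standard small-argument limits would also carry it; the rule is the systematic route.
- l'Hôpital's rule (0/0) — yes — fits the structure here.
- dominant-term comparison: leading-power comparison does not apply to this form.


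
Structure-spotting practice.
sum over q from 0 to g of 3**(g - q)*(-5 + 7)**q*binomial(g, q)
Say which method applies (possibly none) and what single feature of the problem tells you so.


Verdict: the binomial theorem — binomial(g, q) weighting matched powers of (-5 + 7) and 3 is the expanded form of ((-5 + 7) + 3)^g — fold it back up.


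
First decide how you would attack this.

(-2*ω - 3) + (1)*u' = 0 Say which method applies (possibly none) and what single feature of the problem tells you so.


Technique: no special technique — with u absent the equation is not coupled at all: direct integration in ω.


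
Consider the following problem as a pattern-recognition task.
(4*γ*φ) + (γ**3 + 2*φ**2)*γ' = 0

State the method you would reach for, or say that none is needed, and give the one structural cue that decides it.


Technique: the exact-equation method — the mixed-partials test passes for 4*γ*φ and γ**3 + 2*φ**2, so a potential function exists as presented.


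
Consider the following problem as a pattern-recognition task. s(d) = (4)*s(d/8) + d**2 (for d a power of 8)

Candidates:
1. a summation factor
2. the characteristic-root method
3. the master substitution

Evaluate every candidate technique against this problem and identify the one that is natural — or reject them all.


Verdict: the master substitution — the argument shrinks by the factor 8, so measure the index on a logarithmic scale and the recursion becomes a shift.
- a summation factor: a divided-index call is outside the fixed-shift first-order family a summation factor normalizes.
- the characteristic-root method — a divided-index call is not the fixed-shift linear shape that characteristic roots solve.
- the master substitution — applies; the problem has the shape this method handles.


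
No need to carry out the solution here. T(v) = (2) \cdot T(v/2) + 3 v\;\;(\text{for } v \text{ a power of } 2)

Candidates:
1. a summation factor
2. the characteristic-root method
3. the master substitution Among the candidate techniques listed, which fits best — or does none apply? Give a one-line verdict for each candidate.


Verdict: the master substitution — the argument contracts 2-fold per step: reindex v exponentially and solve the linear recurrence in the new index.
- a summation factor: the recursion divides its index rather than shifting it — there is no previous-term chain for a summation factor to telescope.
- the characteristic-root method — a divided-index call is not the fixed-shift linear shape that characteristic roots solve.
- the master substitution: a fit — the right tool for this form.


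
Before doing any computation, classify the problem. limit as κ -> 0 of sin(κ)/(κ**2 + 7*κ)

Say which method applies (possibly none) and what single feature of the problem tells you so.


Best approach: l'Hôpital's rule (0/0) — substituting 0 gives 0 over 0; differentiate top and bottom once and re-evaluate. Known elementary limits would finish this too — the rule just bypasses the case analysis.


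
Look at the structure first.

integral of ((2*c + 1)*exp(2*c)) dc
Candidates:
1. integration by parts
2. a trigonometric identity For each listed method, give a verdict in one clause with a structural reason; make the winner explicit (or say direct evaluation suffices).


Verdict: integration by parts — 2*c + 1 dies after finitely many derivatives while exp(2*c) cycles under integration — the tabular/parts setup.
- integration by parts: yes — fits the structure here.
- a trigonometric identity — with no trigonometric functions present, identity rewriting has no target.


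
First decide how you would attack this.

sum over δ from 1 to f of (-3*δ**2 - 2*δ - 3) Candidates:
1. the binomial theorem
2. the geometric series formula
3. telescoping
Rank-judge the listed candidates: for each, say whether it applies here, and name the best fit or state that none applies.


Method: no special technique — no cancellation, no constant ratio, no binomial weights — just polynomial terms summed directly.
- the binomial theorem — the terms do not reassemble into a binomial power.
- the geometric series formula: there is no constant term-to-term ratio.
- telescoping: neither a shifted-difference shape nor integer-spaced poles are present.


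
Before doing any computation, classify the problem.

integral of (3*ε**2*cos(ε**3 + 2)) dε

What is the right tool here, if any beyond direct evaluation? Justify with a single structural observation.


Verdict: u-substitution — spotting that 3*ε**2 is a constant multiple of the derivative of ε**3 + 2 is the key observation — substitute u = ε**3 + 2 and the integral becomes one-dimensional in u.


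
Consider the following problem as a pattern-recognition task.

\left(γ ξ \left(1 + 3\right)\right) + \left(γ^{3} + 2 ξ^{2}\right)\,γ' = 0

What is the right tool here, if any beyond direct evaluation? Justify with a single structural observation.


Verdict: the exact-equation method — because the two cross partials coincide, the form is conservative as written — recover its potential in (ξ, γ).


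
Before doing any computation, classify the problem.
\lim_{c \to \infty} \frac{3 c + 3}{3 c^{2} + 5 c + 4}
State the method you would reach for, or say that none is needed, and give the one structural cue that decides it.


Best approach: dominant-term comparison — divide through by the highest power of c; every lower-order term dies and the dominant terms decide the limit. l'Hôpital's at-infinity variant applies to the expression viewed as a single quotient; the leading-term comparison is the direct route.


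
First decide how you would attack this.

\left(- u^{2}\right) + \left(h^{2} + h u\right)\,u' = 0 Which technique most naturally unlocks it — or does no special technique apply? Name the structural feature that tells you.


Method: the homogeneous substitution — the slope's numerator and denominator share total degree; set v = u/h and the equation drops to separable form. Rewriting — with the variables' roles exchanged where the shape demands it — would expose a Bernoulli structure too; the homogeneous substitution simply reads the degrees directly.


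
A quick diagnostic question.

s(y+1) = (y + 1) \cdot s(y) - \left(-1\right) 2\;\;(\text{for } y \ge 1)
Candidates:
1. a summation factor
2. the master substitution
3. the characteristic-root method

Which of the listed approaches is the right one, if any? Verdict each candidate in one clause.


Technique: a summation factor — because the multiplier y + 1 is index-dependent, divide through by its running product and sum the resulting differences.
- a summation factor — a fit — the right tool for this form.
- the master substitution: the recursive argument is a shift of the index, not a fixed fraction of it.
- the characteristic-root method: the coefficients vary with the index, breaking the constant-coefficient structure the method needs.


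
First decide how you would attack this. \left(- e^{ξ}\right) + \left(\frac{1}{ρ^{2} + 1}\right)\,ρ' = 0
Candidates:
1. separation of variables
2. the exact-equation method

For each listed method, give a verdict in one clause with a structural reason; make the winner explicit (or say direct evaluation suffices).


Method: separation of variables — all dependence on the two variables factors apart, the defining separable shape.
- separation of variables — applicable, and directly so.
- the exact-equation method — the cross-partial test holds only vacuously — each coefficient lives in its own variable, so the exactness machinery reads no structure the split form does not already show.


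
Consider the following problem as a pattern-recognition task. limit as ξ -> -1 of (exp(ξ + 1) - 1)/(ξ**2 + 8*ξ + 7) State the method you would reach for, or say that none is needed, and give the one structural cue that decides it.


Best approach: l'Hôpital's rule (0/0) — substituting -1 gives 0 over 0; differentiate top and bottom once and re-evaluate. The standard small-argument limits would also carry it; the rule is the systematic route.


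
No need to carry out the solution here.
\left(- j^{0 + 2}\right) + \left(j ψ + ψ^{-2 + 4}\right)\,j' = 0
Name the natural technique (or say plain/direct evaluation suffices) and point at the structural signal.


Technique: the homogeneous substitution — scaling ψ and j together leaves the slope fixed — it depends only on j/ψ, so substitute the ratio. A Bernoulli-style rewrite — possibly after exchanging which variable is treated as dependent — would work as well; the homogeneous substitution is the more immediate reading here.


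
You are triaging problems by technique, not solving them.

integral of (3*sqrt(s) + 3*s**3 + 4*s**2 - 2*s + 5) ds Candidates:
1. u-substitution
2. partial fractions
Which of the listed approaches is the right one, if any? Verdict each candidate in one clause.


Verdict: no special technique — a term-by-term power-rule job in s; no substitution or rearrangement earns its keep here.
- u-substitution — no subexpression of the integrand serves as a whole-integral substitution inner — individual terms may offer their own, but none carries its derivative as a factor of the full integrand; a working change of variable would have to be constructed from outside the expression.
- partial fractions: there is no rational-function structure to decompose.


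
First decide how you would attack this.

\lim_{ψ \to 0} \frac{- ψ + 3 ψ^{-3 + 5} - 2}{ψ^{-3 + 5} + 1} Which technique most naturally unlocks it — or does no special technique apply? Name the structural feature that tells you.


Diagnosis: no special technique — the expression is continuous at the evaluation point — substitute directly; no indeterminate form appears.
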